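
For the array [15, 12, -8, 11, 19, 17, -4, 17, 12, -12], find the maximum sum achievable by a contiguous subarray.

Using Kadane's algorithm on [15, 12, -8, 11, 19, 17, -4, 17, 12, -12]:

Scanning through the array:
Position 1 (value 12): max_ending_here = 27, max_so_far = 27
Position 2 (value -8): max_ending_here = 19, max_so_far = 27
Position 3 (value 11): max_ending_here = 30, max_so_far = 30
Position 4 (value 19): max_ending_here = 49, max_so_far = 49
Position 5 (value 17): max_ending_here = 66, max_so_far = 66
Position 6 (value -4): max_ending_here = 62, max_so_far = 66
Position 7 (value 17): max_ending_here = 79, max_so_far = 79
Position 8 (value 12): max_ending_here = 91, max_so_far = 91
Position 9 (value -12): max_ending_here = 79, max_so_far = 91

Maximum subarray: [15, 12, -8, 11, 19, 17, -4, 17, 12]
Maximum sum: 91

The maximum subarray is [15, 12, -8, 11, 19, 17, -4, 17, 12] with sum 91. This subarray runs from index 0 to index 8.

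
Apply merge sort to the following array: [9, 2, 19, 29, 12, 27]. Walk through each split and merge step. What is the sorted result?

Merge sort trace:

Split: [9, 2, 19, 29, 12, 27] -> [9, 2, 19] and [29, 12, 27]
  Split: [9, 2, 19] -> [9] and [2, 19]
    Split: [2, 19] -> [2] and [19]
    Merge: [2] + [19] -> [2, 19]
  Merge: [9] + [2, 19] -> [2, 9, 19]
  Split: [29, 12, 27] -> [29] and [12, 27]
    Split: [12, 27] -> [12] and [27]
    Merge: [12] + [27] -> [12, 27]
  Merge: [29] + [12, 27] -> [12, 27, 29]
Merge: [2, 9, 19] + [12, 27, 29] -> [2, 9, 12, 19, 27, 29]

Final sorted array: [2, 9, 12, 19, 27, 29]

The merge sort proceeds by recursively splitting the array and merging sorted halves.
After all merges, the sorted array is [2, 9, 12, 19, 27, 29].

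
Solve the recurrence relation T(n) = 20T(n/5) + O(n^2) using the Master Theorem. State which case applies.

Master Theorem for T(n) = 20T(n/5) + O(n^2):

a = 20, b = 5, c = 2
log_b(a) = log_5(20) = 1.8614

Case 3: c = 2 > log_5(20) = 1.8614
T(n) = O(n^2) = O(n^2)

For T(n) = 20T(n/5) + O(n^2): log_5(20) = 1.8614. This is Case 3 of the Master Theorem (c > log_b(a), work dominated by root), giving O(n^2).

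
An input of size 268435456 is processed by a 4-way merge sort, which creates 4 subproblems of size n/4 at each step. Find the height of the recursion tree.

For divide and conquer with division factor 4:

Problem sizes at each level:
Level 0: 268435456
Level 1: 67108864
Level 2: 16777216
Level 3: 4194304
Level 4: 1048576
Level 5: 262144
Level 6: 65536
Level 7: 16384
Level 8: 4096
Level 9: 1024
Level 10: 256
Level 11: 64
Level 12: 16
Level 13: 4
Level 14: 1

The root is level 0 and the size-1 base case is level 14 (the tree spans levels 0 through 14, i.e. 15 levels counting the root), so the depth is the number of divisions: log_4(268435456) = 14

The recursion tree depth is log_4(268435456) = 14. At each level, the problem size is divided by 4, so it takes 14 divisions to reduce to a base case of size 1. The algorithm makes 4 recursive calls at each level.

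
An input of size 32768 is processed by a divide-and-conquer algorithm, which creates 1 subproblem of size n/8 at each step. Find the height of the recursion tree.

For divide and conquer with division factor 8:

Problem sizes at each level:
Level 0: 32768
Level 1: 4096
Level 2: 512
Level 3: 64
Level 4: 8
Level 5: 1

The root is level 0 and the size-1 base case is level 5 (the tree spans levels 0 through 5, i.e. 6 levels counting the root), so the depth is the number of divisions: log_8(32768) = 5

The recursion tree depth is log_8(32768) = 5. At each level, the problem size is divided by 8, so it takes 5 divisions to reduce to a base case of size 1. The algorithm makes 1 recursive call at each level.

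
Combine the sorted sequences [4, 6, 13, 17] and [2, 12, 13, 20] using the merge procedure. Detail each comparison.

Merging process:

Compare 4 vs 2: take 2 from right. Merged: [2]
Compare 4 vs 12: take 4 from left. Merged: [2, 4]
Compare 6 vs 12: take 6 from left. Merged: [2, 4, 6]
Compare 13 vs 12: take 12 from right. Merged: [2, 4, 6, 12]
Compare 13 vs 13: take 13 from left. Merged: [2, 4, 6, 12, 13]
Compare 17 vs 13: take 13 from right. Merged: [2, 4, 6, 12, 13, 13]
Compare 17 vs 20: take 17 from left. Merged: [2, 4, 6, 12, 13, 13, 17]
Append remaining from right: [20]. Merged: [2, 4, 6, 12, 13, 13, 17, 20]

Final merged array: [2, 4, 6, 12, 13, 13, 17, 20]
Total comparisons: 7

The merged array is [2, 4, 6, 12, 13, 13, 17, 20], requiring 7 comparisons. The merge step runs in O(n) time where n is the total number of elements.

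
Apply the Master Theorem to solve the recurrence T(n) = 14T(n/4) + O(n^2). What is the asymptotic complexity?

Master Theorem for T(n) = 14T(n/4) + O(n^2):

a = 14, b = 4, c = 2
log_b(a) = log_4(14) = 1.9037

Case 3: c = 2 > log_4(14) = 1.9037
T(n) = O(n^2) = O(n^2)

For T(n) = 14T(n/4) + O(n^2): log_4(14) = 1.9037. This is Case 3 of the Master Theorem (c > log_b(a), work dominated by root), giving O(n^2).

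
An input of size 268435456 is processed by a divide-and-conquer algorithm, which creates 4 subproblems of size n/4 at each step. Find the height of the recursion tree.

For divide and conquer with division factor 4:

Problem sizes at each level:
Level 0: 268435456
Level 1: 67108864
Level 2: 16777216
Level 3: 4194304
Level 4: 1048576
Level 5: 262144
Level 6: 65536
Level 7: 16384
Level 8: 4096
Level 9: 1024
Level 10: 256
Level 11: 64
Level 12: 16
Level 13: 4
Level 14: 1

The root is level 0 and the size-1 base case is level 14 (the tree spans levels 0 through 14, i.e. 15 levels counting the root), so the depth is the number of divisions: log_4(268435456) = 14

The recursion tree depth is log_4(268435456) = 14. At each level, the problem size is divided by 4, so it takes 14 divisions to reduce to a base case of size 1. The algorithm makes 4 recursive calls at each level.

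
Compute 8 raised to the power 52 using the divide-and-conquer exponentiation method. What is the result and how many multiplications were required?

Computing 8^52 by squaring (build up from 8^1; each line after the first costs one multiplication):

8^1 = 8
8^2 = (8^1)^2 = 8^2 = 64
8^3 = 8 * 8^2 = 8 * 64 = 512
8^6 = (8^3)^2 = 512^2 = 262144
8^12 = (8^6)^2 = 262144^2 = 68719476736
8^13 = 8 * 8^12 = 8 * 68719476736 = 549755813888
8^26 = (8^13)^2 = 549755813888^2 = 302231454903657293676544
8^52 = (8^26)^2 = 302231454903657293676544^2 = 91343852333181432387730302044767688728495783936

Result: 91343852333181432387730302044767688728495783936
Multiplications needed: 7 (7 lines after 8^1)

8^52 = 91343852333181432387730302044767688728495783936. Using exponentiation by squaring, this requires 7 multiplications. The key idea: if the exponent is even, square the half-power; if odd, multiply by the base once.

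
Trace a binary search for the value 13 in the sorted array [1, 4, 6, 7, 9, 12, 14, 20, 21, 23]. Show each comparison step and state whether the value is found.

Binary search for 13 in [1, 4, 6, 7, 9, 12, 14, 20, 21, 23]:

lo=0, hi=9, mid=4, arr[mid]=9 -> 9 < 13, search right half
lo=5, hi=9, mid=7, arr[mid]=20 -> 20 > 13, search left half
lo=5, hi=6, mid=5, arr[mid]=12 -> 12 < 13, search right half
lo=6, hi=6, mid=6, arr[mid]=14 -> 14 > 13, search left half
lo=6 > hi=5, target 13 not found

Binary search determines that 13 is not in the array after 4 comparisons. The search space was exhausted without finding the target.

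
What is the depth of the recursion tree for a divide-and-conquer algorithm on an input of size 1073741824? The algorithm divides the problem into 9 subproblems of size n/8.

For divide and conquer with division factor 8:

Problem sizes at each level:
Level 0: 1073741824
Level 1: 134217728
Level 2: 16777216
Level 3: 2097152
Level 4: 262144
Level 5: 32768
Level 6: 4096
Level 7: 512
Level 8: 64
Level 9: 8
Level 10: 1

The root is level 0 and the size-1 base case is level 10 (the tree spans levels 0 through 10, i.e. 11 levels counting the root), so the depth is the number of divisions: log_8(1073741824) = 10

The recursion tree depth is log_8(1073741824) = 10. At each level, the problem size is divided by 8, so it takes 10 divisions to reduce to a base case of size 1. The algorithm makes 9 recursive calls at each level.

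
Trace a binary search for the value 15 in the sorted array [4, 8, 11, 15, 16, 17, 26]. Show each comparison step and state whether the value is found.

Binary search for 15 in [4, 8, 11, 15, 16, 17, 26]:

lo=0, hi=6, mid=3, arr[mid]=15 -> Found target at index 3!

Binary search finds 15 at index 3 after 1 comparisons. The search repeatedly halves the search space by comparing with the middle element.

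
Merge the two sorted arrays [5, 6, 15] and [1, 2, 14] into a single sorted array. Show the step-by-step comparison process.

Merging process:

Compare 5 vs 1: take 1 from right. Merged: [1]
Compare 5 vs 2: take 2 from right. Merged: [1, 2]
Compare 5 vs 14: take 5 from left. Merged: [1, 2, 5]
Compare 6 vs 14: take 6 from left. Merged: [1, 2, 5, 6]
Compare 15 vs 14: take 14 from right. Merged: [1, 2, 5, 6, 14]
Append remaining from left: [15]. Merged: [1, 2, 5, 6, 14, 15]

Final merged array: [1, 2, 5, 6, 14, 15]
Total comparisons: 5

The merged array is [1, 2, 5, 6, 14, 15], requiring 5 comparisons. The merge step runs in O(n) time where n is the total number of elements.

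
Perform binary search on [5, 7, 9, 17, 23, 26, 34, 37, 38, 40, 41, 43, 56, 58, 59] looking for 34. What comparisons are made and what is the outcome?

Binary search for 34 in [5, 7, 9, 17, 23, 26, 34, 37, 38, 40, 41, 43, 56, 58, 59]:

lo=0, hi=14, mid=7, arr[mid]=37 -> 37 > 34, search left half
lo=0, hi=6, mid=3, arr[mid]=17 -> 17 < 34, search right half
lo=4, hi=6, mid=5, arr[mid]=26 -> 26 < 34, search right half
lo=6, hi=6, mid=6, arr[mid]=34 -> Found target at index 6!

Binary search finds 34 at index 6 after 4 comparisons. The search repeatedly halves the search space by comparing with the middle element.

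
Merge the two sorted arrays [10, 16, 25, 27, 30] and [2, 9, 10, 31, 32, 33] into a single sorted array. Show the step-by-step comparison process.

Merging process:

Compare 10 vs 2: take 2 from right. Merged: [2]
Compare 10 vs 9: take 9 from right. Merged: [2, 9]
Compare 10 vs 10: take 10 from left. Merged: [2, 9, 10]
Compare 16 vs 10: take 10 from right. Merged: [2, 9, 10, 10]
Compare 16 vs 31: take 16 from left. Merged: [2, 9, 10, 10, 16]
Compare 25 vs 31: take 25 from left. Merged: [2, 9, 10, 10, 16, 25]
Compare 27 vs 31: take 27 from left. Merged: [2, 9, 10, 10, 16, 25, 27]
Compare 30 vs 31: take 30 from left. Merged: [2, 9, 10, 10, 16, 25, 27, 30]
Append remaining from right: [31, 32, 33]. Merged: [2, 9, 10, 10, 16, 25, 27, 30, 31, 32, 33]

Final merged array: [2, 9, 10, 10, 16, 25, 27, 30, 31, 32, 33]
Total comparisons: 8

The merged array is [2, 9, 10, 10, 16, 25, 27, 30, 31, 32, 33], requiring 8 comparisons. The merge step runs in O(n) time where n is the total number of elements.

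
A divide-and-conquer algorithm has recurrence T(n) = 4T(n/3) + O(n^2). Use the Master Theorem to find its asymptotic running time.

Master Theorem for T(n) = 4T(n/3) + O(n^2):

a = 4, b = 3, c = 2
log_b(a) = log_3(4) = 1.2619

Case 3: c = 2 > log_3(4) = 1.2619
T(n) = O(n^2) = O(n^2)

For T(n) = 4T(n/3) + O(n^2): log_3(4) = 1.2619. This is Case 3 of the Master Theorem (c > log_b(a), work dominated by root), giving O(n^2).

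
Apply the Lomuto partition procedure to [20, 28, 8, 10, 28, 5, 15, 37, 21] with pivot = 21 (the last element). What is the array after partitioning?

Lomuto partition with pivot = 21:

Initial array: [20, 28, 8, 10, 28, 5, 15, 37, 21]

arr[0]=20 <= 21: swap with position 0, array becomes [20, 28, 8, 10, 28, 5, 15, 37, 21]
arr[1]=28 > 21: no swap
arr[2]=8 <= 21: swap with position 1, array becomes [20, 8, 28, 10, 28, 5, 15, 37, 21]
arr[3]=10 <= 21: swap with position 2, array becomes [20, 8, 10, 28, 28, 5, 15, 37, 21]
arr[4]=28 > 21: no swap
arr[5]=5 <= 21: swap with position 3, array becomes [20, 8, 10, 5, 28, 28, 15, 37, 21]
arr[6]=15 <= 21: swap with position 4, array becomes [20, 8, 10, 5, 15, 28, 28, 37, 21]
arr[7]=37 > 21: no swap

Place pivot at position 5: [20, 8, 10, 5, 15, 21, 28, 37, 28]
Pivot position: 5

After partitioning with pivot 21, the array becomes [20, 8, 10, 5, 15, 21, 28, 37, 28]. The pivot is placed at index 5. All elements to the left of the pivot are <= 21, and all elements to the right are > 21.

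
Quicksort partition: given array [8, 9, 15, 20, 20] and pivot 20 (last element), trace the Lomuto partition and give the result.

Lomuto partition with pivot = 20:

Initial array: [8, 9, 15, 20, 20]

arr[0]=8 <= 20: swap with position 0, array becomes [8, 9, 15, 20, 20]
arr[1]=9 <= 20: swap with position 1, array becomes [8, 9, 15, 20, 20]
arr[2]=15 <= 20: swap with position 2, array becomes [8, 9, 15, 20, 20]
arr[3]=20 <= 20: swap with position 3, array becomes [8, 9, 15, 20, 20]

Place pivot at position 4: [8, 9, 15, 20, 20]
Pivot position: 4

After partitioning with pivot 20, the array becomes [8, 9, 15, 20, 20]. The pivot is placed at index 4. All elements to the left of the pivot are <= 20, and all elements to the right are > 20.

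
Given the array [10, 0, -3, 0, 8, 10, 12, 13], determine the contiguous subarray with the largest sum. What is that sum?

Using Kadane's algorithm on [10, 0, -3, 0, 8, 10, 12, 13]:

Scanning through the array:
Position 1 (value 0): max_ending_here = 10, max_so_far = 10
Position 2 (value -3): max_ending_here = 7, max_so_far = 10
Position 3 (value 0): max_ending_here = 7, max_so_far = 10
Position 4 (value 8): max_ending_here = 15, max_so_far = 15
Position 5 (value 10): max_ending_here = 25, max_so_far = 25
Position 6 (value 12): max_ending_here = 37, max_so_far = 37
Position 7 (value 13): max_ending_here = 50, max_so_far = 50

Maximum subarray: [10, 0, -3, 0, 8, 10, 12, 13]
Maximum sum: 50

The maximum subarray is [10, 0, -3, 0, 8, 10, 12, 13] with sum 50. This subarray runs from index 0 to index 7.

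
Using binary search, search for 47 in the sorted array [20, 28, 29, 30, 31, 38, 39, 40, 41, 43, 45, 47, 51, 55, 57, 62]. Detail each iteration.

Binary search for 47 in [20, 28, 29, 30, 31, 38, 39, 40, 41, 43, 45, 47, 51, 55, 57, 62]:

lo=0, hi=15, mid=7, arr[mid]=40 -> 40 < 47, search right half
lo=8, hi=15, mid=11, arr[mid]=47 -> Found target at index 11!

Binary search finds 47 at index 11 after 2 comparisons. The search repeatedly halves the search space by comparing with the middle element.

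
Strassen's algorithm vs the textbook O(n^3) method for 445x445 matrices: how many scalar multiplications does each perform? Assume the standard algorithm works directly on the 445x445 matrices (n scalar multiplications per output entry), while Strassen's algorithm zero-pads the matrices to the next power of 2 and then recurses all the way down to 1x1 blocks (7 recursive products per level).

Matrix multiplication for 445x445 matrices:

Strassen's algorithm requires power-of-2 dimensions. Pad 445x445 to 512x512 (next power of 2).

Standard algorithm: 445^3 = 88121125 multiplications
Strassen's algorithm: 7^(log2(512)) = 7^9 = 40353607 multiplications
Savings: 88121125 - 40353607 = 47767518 multiplications

Standard: 88121125 multiplications (445^3). Strassen: 40353607 multiplications (7^9, after padding to 512x512). Strassen reduces 8 recursive multiplications to 7 at each level.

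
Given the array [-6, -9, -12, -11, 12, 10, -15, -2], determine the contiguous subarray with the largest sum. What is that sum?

Using Kadane's algorithm on [-6, -9, -12, -11, 12, 10, -15, -2]:

Scanning through the array:
Position 1 (value -9): max_ending_here = -9, max_so_far = -6
Position 2 (value -12): max_ending_here = -12, max_so_far = -6
Position 3 (value -11): max_ending_here = -11, max_so_far = -6
Position 4 (value 12): max_ending_here = 12, max_so_far = 12
Position 5 (value 10): max_ending_here = 22, max_so_far = 22
Position 6 (value -15): max_ending_here = 7, max_so_far = 22
Position 7 (value -2): max_ending_here = 5, max_so_far = 22

Maximum subarray: [12, 10]
Maximum sum: 22

The maximum subarray is [12, 10] with sum 22. This subarray runs from index 4 to index 5.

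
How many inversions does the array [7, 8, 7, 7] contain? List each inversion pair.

Finding inversions in [7, 8, 7, 7]:

(1, 2): arr[1]=8 > arr[2]=7
(1, 3): arr[1]=8 > arr[3]=7

Total inversions: 2

The array has 2 inversion(s): (1,2), (1,3). Each pair (i,j) satisfies i < j and arr[i] > arr[j].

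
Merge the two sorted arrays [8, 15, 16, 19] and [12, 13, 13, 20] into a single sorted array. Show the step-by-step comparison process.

Merging process:

Compare 8 vs 12: take 8 from left. Merged: [8]
Compare 15 vs 12: take 12 from right. Merged: [8, 12]
Compare 15 vs 13: take 13 from right. Merged: [8, 12, 13]
Compare 15 vs 13: take 13 from right. Merged: [8, 12, 13, 13]
Compare 15 vs 20: take 15 from left. Merged: [8, 12, 13, 13, 15]
Compare 16 vs 20: take 16 from left. Merged: [8, 12, 13, 13, 15, 16]
Compare 19 vs 20: take 19 from left. Merged: [8, 12, 13, 13, 15, 16, 19]
Append remaining from right: [20]. Merged: [8, 12, 13, 13, 15, 16, 19, 20]

Final merged array: [8, 12, 13, 13, 15, 16, 19, 20]
Total comparisons: 7

The merged array is [8, 12, 13, 13, 15, 16, 19, 20], requiring 7 comparisons. The merge step runs in O(n) time where n is the total number of elements.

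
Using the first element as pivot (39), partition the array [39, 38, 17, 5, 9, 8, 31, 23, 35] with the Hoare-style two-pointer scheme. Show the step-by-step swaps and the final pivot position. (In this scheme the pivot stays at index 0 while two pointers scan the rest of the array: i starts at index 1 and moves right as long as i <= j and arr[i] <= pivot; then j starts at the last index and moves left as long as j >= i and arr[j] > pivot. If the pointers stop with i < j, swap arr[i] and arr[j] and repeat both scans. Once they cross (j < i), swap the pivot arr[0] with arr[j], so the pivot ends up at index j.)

Hoare-style two-pointer partition with pivot = 39:

Initial array: [39, 38, 17, 5, 9, 8, 31, 23, 35]

Pointers start at i = 1, j = 8.
i ends at 9, j ends at 8: the pointers have crossed (j < i), so scanning stops.

Swap pivot arr[0] with arr[8] to place pivot at position 8: [35, 38, 17, 5, 9, 8, 31, 23, 39]
Pivot position: 8

After partitioning with pivot 39, the array becomes [35, 38, 17, 5, 9, 8, 31, 23, 39]. The pivot is placed at index 8. All elements to the left of the pivot are <= 39, and all elements to the right are > 39.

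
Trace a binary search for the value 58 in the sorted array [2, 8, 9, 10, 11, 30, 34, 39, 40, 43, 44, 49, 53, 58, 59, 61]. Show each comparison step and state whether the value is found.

Binary search for 58 in [2, 8, 9, 10, 11, 30, 34, 39, 40, 43, 44, 49, 53, 58, 59, 61]:

lo=0, hi=15, mid=7, arr[mid]=39 -> 39 < 58, search right half
lo=8, hi=15, mid=11, arr[mid]=49 -> 49 < 58, search right half
lo=12, hi=15, mid=13, arr[mid]=58 -> Found target at index 13!

Binary search finds 58 at index 13 after 3 comparisons. The search repeatedly halves the search space by comparing with the middle element.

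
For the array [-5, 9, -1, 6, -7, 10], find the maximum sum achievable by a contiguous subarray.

Using Kadane's algorithm on [-5, 9, -1, 6, -7, 10]:

Scanning through the array:
Position 1 (value 9): max_ending_here = 9, max_so_far = 9
Position 2 (value -1): max_ending_here = 8, max_so_far = 9
Position 3 (value 6): max_ending_here = 14, max_so_far = 14
Position 4 (value -7): max_ending_here = 7, max_so_far = 14
Position 5 (value 10): max_ending_here = 17, max_so_far = 17

Maximum subarray: [9, -1, 6, -7, 10]
Maximum sum: 17

The maximum subarray is [9, -1, 6, -7, 10] with sum 17. This subarray runs from index 1 to index 5.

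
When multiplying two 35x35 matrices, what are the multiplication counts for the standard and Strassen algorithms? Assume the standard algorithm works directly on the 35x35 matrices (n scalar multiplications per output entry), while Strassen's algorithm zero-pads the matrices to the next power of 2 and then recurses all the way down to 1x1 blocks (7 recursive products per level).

Matrix multiplication for 35x35 matrices:

Strassen's algorithm requires power-of-2 dimensions. Pad 35x35 to 64x64 (next power of 2).

Standard algorithm: 35^3 = 42875 multiplications
Strassen's algorithm: 7^(log2(64)) = 7^6 = 117649 multiplications
Difference: 42875 - 117649 = -74774 (Strassen uses MORE here due to padding overhead — for small or just-over-power-of-2 n, padding can outweigh the per-level savings)

Standard: 42875 multiplications (35^3). Strassen: 117649 multiplications (7^6, after padding to 64x64). Strassen reduces 8 recursive multiplications to 7 at each level.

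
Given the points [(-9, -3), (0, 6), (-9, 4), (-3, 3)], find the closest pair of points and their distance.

Computing all pairwise distances among 4 points:

d((-9, -3), (0, 6)) = 12.7279
d((-9, -3), (-9, 4)) = 7.0
d((-9, -3), (-3, 3)) = 8.4853
d((0, 6), (-9, 4)) = 9.2195
d((0, 6), (-3, 3)) = 4.2426 <-- minimum
d((-9, 4), (-3, 3)) = 6.0828

Closest pair: (0, 6) and (-3, 3) with distance 4.2426

The closest pair is (0, 6) and (-3, 3) with Euclidean distance 4.2426. For 4 points, brute-force pairwise comparison is shown above. For large n, the divide-and-conquer algorithm (sort by x, recurse on halves, check the dividing strip) achieves O(n log n).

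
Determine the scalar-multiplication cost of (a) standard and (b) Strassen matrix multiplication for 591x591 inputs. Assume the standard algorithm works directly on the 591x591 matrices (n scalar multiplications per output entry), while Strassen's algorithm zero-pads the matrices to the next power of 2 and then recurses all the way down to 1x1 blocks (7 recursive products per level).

Matrix multiplication for 591x591 matrices:

Strassen's algorithm requires power-of-2 dimensions. Pad 591x591 to 1024x1024 (next power of 2).

Standard algorithm: 591^3 = 206425071 multiplications
Strassen's algorithm: 7^(log2(1024)) = 7^10 = 282475249 multiplications
Difference: 206425071 - 282475249 = -76050178 (Strassen uses MORE here due to padding overhead — for small or just-over-power-of-2 n, padding can outweigh the per-level savings)

Standard: 206425071 multiplications (591^3). Strassen: 282475249 multiplications (7^10, after padding to 1024x1024). Strassen reduces 8 recursive multiplications to 7 at each level.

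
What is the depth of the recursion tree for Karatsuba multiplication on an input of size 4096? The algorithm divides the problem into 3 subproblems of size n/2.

For divide and conquer with division factor 2:

Problem sizes at each level:
Level 0: 4096
Level 1: 2048
Level 2: 1024
Level 3: 512
Level 4: 256
Level 5: 128
Level 6: 64
Level 7: 32
Level 8: 16
Level 9: 8
Level 10: 4
Level 11: 2
Level 12: 1

The root is level 0 and the size-1 base case is level 12 (the tree spans levels 0 through 12, i.e. 13 levels counting the root), so the depth is the number of divisions: log_2(4096) = 12

The recursion tree depth is log_2(4096) = 12. At each level, the problem size is divided by 2, so it takes 12 divisions to reduce to a base case of size 1. The algorithm makes 3 recursive calls at each level.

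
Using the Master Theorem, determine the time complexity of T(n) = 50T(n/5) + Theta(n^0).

Master Theorem for T(n) = 50T(n/5) + O(n^0):

a = 50, b = 5, c = 0
log_b(a) = log_5(50) = 2.4307

Case 1: c = 0 < log_5(50) = 2.4307
T(n) = O(n^(log_5 50))

For T(n) = 50T(n/5) + O(n^0): log_5(50) = 2.4307. This is Case 1 of the Master Theorem (c < log_b(a), work dominated by leaves), giving O(n^(log_5 50)).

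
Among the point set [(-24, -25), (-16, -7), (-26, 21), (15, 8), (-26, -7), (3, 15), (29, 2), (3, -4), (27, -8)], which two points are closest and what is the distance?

Computing all pairwise distances among 9 points:

d((-24, -25), (-16, -7)) = 19.6977
d((-24, -25), (-26, 21)) = 46.0435
d((-24, -25), (15, 8)) = 51.0882
d((-24, -25), (-26, -7)) = 18.1108
d((-24, -25), (3, 15)) = 48.2597
d((-24, -25), (29, 2)) = 59.4811
d((-24, -25), (3, -4)) = 34.2053
d((-24, -25), (27, -8)) = 53.7587
d((-16, -7), (-26, 21)) = 29.7321
d((-16, -7), (15, 8)) = 34.4384
d((-16, -7), (-26, -7)) = 10.0 <-- minimum
d((-16, -7), (3, 15)) = 29.0689
d((-16, -7), (29, 2)) = 45.8912
d((-16, -7), (3, -4)) = 19.2354
d((-16, -7), (27, -8)) = 43.0116
d((-26, 21), (15, 8)) = 43.0116
d((-26, 21), (-26, -7)) = 28.0
d((-26, 21), (3, 15)) = 29.6142
d((-26, 21), (29, 2)) = 58.1893
d((-26, 21), (3, -4)) = 38.2884
d((-26, 21), (27, -8)) = 60.4152
d((15, 8), (-26, -7)) = 43.6578
d((15, 8), (3, 15)) = 13.8924
d((15, 8), (29, 2)) = 15.2315
d((15, 8), (3, -4)) = 16.9706
d((15, 8), (27, -8)) = 20.0
d((-26, -7), (3, 15)) = 36.4005
d((-26, -7), (29, 2)) = 55.7315
d((-26, -7), (3, -4)) = 29.1548
d((-26, -7), (27, -8)) = 53.0094
d((3, 15), (29, 2)) = 29.0689
d((3, 15), (3, -4)) = 19.0
d((3, 15), (27, -8)) = 33.2415
d((29, 2), (3, -4)) = 26.6833
d((29, 2), (27, -8)) = 10.198
d((3, -4), (27, -8)) = 24.3311

Closest pair: (-16, -7) and (-26, -7) with distance 10.0

The closest pair is (-16, -7) and (-26, -7) with Euclidean distance 10.0. For 9 points, brute-force pairwise comparison is shown above. For large n, the divide-and-conquer algorithm (sort by x, recurse on halves, check the dividing strip) achieves O(n log n).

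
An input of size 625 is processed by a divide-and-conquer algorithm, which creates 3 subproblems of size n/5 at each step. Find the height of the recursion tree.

For divide and conquer with division factor 5:

Problem sizes at each level:
Level 0: 625
Level 1: 125
Level 2: 25
Level 3: 5
Level 4: 1

The root is level 0 and the size-1 base case is level 4 (the tree spans levels 0 through 4, i.e. 5 levels counting the root), so the depth is the number of divisions: log_5(625) = 4

The recursion tree depth is log_5(625) = 4. At each level, the problem size is divided by 5, so it takes 4 divisions to reduce to a base case of size 1. The algorithm makes 3 recursive calls at each level.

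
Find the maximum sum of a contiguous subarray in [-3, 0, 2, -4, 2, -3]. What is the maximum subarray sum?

Using Kadane's algorithm on [-3, 0, 2, -4, 2, -3]:

Scanning through the array:
Position 1 (value 0): max_ending_here = 0, max_so_far = 0
Position 2 (value 2): max_ending_here = 2, max_so_far = 2
Position 3 (value -4): max_ending_here = -2, max_so_far = 2
Position 4 (value 2): max_ending_here = 2, max_so_far = 2
Position 5 (value -3): max_ending_here = -1, max_so_far = 2

Maximum subarray: [0, 2]
Maximum sum: 2

The maximum subarray is [0, 2] with sum 2. This subarray runs from index 1 to index 2.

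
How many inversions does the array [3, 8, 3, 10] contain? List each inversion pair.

Finding inversions in [3, 8, 3, 10]:

(1, 2): arr[1]=8 > arr[2]=3

Total inversions: 1

The array has 1 inversion(s): (1,2). Each pair (i,j) satisfies i < j and arr[i] > arr[j].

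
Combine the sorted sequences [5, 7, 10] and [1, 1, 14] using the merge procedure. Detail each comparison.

Merging process:

Compare 5 vs 1: take 1 from right. Merged: [1]
Compare 5 vs 1: take 1 from right. Merged: [1, 1]
Compare 5 vs 14: take 5 from left. Merged: [1, 1, 5]
Compare 7 vs 14: take 7 from left. Merged: [1, 1, 5, 7]
Compare 10 vs 14: take 10 from left. Merged: [1, 1, 5, 7, 10]
Append remaining from right: [14]. Merged: [1, 1, 5, 7, 10, 14]

Final merged array: [1, 1, 5, 7, 10, 14]
Total comparisons: 5

The merged array is [1, 1, 5, 7, 10, 14], requiring 5 comparisons. The merge step runs in O(n) time where n is the total number of elements.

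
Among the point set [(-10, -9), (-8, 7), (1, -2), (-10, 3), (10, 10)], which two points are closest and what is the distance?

Computing all pairwise distances among 5 points:

d((-10, -9), (-8, 7)) = 16.1245
d((-10, -9), (1, -2)) = 13.0384
d((-10, -9), (-10, 3)) = 12.0
d((-10, -9), (10, 10)) = 27.5862
d((-8, 7), (1, -2)) = 12.7279
d((-8, 7), (-10, 3)) = 4.4721 <-- minimum
d((-8, 7), (10, 10)) = 18.2483
d((1, -2), (-10, 3)) = 12.083
d((1, -2), (10, 10)) = 15.0
d((-10, 3), (10, 10)) = 21.1896

Closest pair: (-8, 7) and (-10, 3) with distance 4.4721

The closest pair is (-8, 7) and (-10, 3) with Euclidean distance 4.4721. For 5 points, brute-force pairwise comparison is shown above. For large n, the divide-and-conquer algorithm (sort by x, recurse on halves, check the dividing strip) achieves O(n log n).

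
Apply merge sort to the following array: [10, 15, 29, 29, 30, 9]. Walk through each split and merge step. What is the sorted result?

Merge sort trace:

Split: [10, 15, 29, 29, 30, 9] -> [10, 15, 29] and [29, 30, 9]
  Split: [10, 15, 29] -> [10] and [15, 29]
    Split: [15, 29] -> [15] and [29]
    Merge: [15] + [29] -> [15, 29]
  Merge: [10] + [15, 29] -> [10, 15, 29]
  Split: [29, 30, 9] -> [29] and [30, 9]
    Split: [30, 9] -> [30] and [9]
    Merge: [30] + [9] -> [9, 30]
  Merge: [29] + [9, 30] -> [9, 29, 30]
Merge: [10, 15, 29] + [9, 29, 30] -> [9, 10, 15, 29, 29, 30]

Final sorted array: [9, 10, 15, 29, 29, 30]

The merge sort proceeds by recursively splitting the array and merging sorted halves.
After all merges, the sorted array is [9, 10, 15, 29, 29, 30].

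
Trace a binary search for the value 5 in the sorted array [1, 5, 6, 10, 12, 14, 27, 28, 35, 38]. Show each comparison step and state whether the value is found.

Binary search for 5 in [1, 5, 6, 10, 12, 14, 27, 28, 35, 38]:

lo=0, hi=9, mid=4, arr[mid]=12 -> 12 > 5, search left half
lo=0, hi=3, mid=1, arr[mid]=5 -> Found target at index 1!

Binary search finds 5 at index 1 after 2 comparisons. The search repeatedly halves the search space by comparing with the middle element.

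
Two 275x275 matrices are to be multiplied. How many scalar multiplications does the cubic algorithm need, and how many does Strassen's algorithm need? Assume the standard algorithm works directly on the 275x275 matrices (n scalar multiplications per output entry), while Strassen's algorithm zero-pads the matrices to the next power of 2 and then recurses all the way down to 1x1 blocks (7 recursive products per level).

Matrix multiplication for 275x275 matrices:

Strassen's algorithm requires power-of-2 dimensions. Pad 275x275 to 512x512 (next power of 2).

Standard algorithm: 275^3 = 20796875 multiplications
Strassen's algorithm: 7^(log2(512)) = 7^9 = 40353607 multiplications
Difference: 20796875 - 40353607 = -19556732 (Strassen uses MORE here due to padding overhead — for small or just-over-power-of-2 n, padding can outweigh the per-level savings)

Standard: 20796875 multiplications (275^3). Strassen: 40353607 multiplications (7^9, after padding to 512x512). Strassen reduces 8 recursive multiplications to 7 at each level.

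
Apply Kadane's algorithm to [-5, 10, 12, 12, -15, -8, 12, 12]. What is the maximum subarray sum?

Using Kadane's algorithm on [-5, 10, 12, 12, -15, -8, 12, 12]:

Scanning through the array:
Position 1 (value 10): max_ending_here = 10, max_so_far = 10
Position 2 (value 12): max_ending_here = 22, max_so_far = 22
Position 3 (value 12): max_ending_here = 34, max_so_far = 34
Position 4 (value -15): max_ending_here = 19, max_so_far = 34
Position 5 (value -8): max_ending_here = 11, max_so_far = 34
Position 6 (value 12): max_ending_here = 23, max_so_far = 34
Position 7 (value 12): max_ending_here = 35, max_so_far = 35

Maximum subarray: [10, 12, 12, -15, -8, 12, 12]
Maximum sum: 35

The maximum subarray is [10, 12, 12, -15, -8, 12, 12] with sum 35. This subarray runs from index 1 to index 7.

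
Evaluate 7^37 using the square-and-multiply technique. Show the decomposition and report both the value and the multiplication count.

Computing 7^37 by squaring (build up from 7^1; each line after the first costs one multiplication):

7^1 = 7
7^2 = (7^1)^2 = 7^2 = 49
7^4 = (7^2)^2 = 49^2 = 2401
7^8 = (7^4)^2 = 2401^2 = 5764801
7^9 = 7 * 7^8 = 7 * 5764801 = 40353607
7^18 = (7^9)^2 = 40353607^2 = 1628413597910449
7^36 = (7^18)^2 = 1628413597910449^2 = 2651730845859653471779023381601
7^37 = 7 * 7^36 = 7 * 2651730845859653471779023381601 = 18562115921017574302453163671207

Result: 18562115921017574302453163671207
Multiplications needed: 7 (7 lines after 7^1)

7^37 = 18562115921017574302453163671207. Using exponentiation by squaring, this requires 7 multiplications. The key idea: if the exponent is even, square the half-power; if odd, multiply by the base once.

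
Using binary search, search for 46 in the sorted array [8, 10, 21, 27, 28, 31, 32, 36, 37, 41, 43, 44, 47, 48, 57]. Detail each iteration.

Binary search for 46 in [8, 10, 21, 27, 28, 31, 32, 36, 37, 41, 43, 44, 47, 48, 57]:

lo=0, hi=14, mid=7, arr[mid]=36 -> 36 < 46, search right half
lo=8, hi=14, mid=11, arr[mid]=44 -> 44 < 46, search right half
lo=12, hi=14, mid=13, arr[mid]=48 -> 48 > 46, search left half
lo=12, hi=12, mid=12, arr[mid]=47 -> 47 > 46, search left half
lo=12 > hi=11, target 46 not found

Binary search determines that 46 is not in the array after 4 comparisons. The search space was exhausted without finding the target.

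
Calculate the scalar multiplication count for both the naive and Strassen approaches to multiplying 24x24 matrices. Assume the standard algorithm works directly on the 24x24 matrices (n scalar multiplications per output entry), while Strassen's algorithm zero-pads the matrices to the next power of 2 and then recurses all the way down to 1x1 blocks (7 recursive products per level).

Matrix multiplication for 24x24 matrices:

Strassen's algorithm requires power-of-2 dimensions. Pad 24x24 to 32x32 (next power of 2).

Standard algorithm: 24^3 = 13824 multiplications
Strassen's algorithm: 7^(log2(32)) = 7^5 = 16807 multiplications
Difference: 13824 - 16807 = -2983 (Strassen uses MORE here due to padding overhead — for small or just-over-power-of-2 n, padding can outweigh the per-level savings)

Standard: 13824 multiplications (24^3). Strassen: 16807 multiplications (7^5, after padding to 32x32). Strassen reduces 8 recursive multiplications to 7 at each level.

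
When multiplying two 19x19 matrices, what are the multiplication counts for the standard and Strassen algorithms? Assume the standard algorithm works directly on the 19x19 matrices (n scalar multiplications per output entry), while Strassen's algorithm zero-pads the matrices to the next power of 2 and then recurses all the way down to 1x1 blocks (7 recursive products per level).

Matrix multiplication for 19x19 matrices:

Strassen's algorithm requires power-of-2 dimensions. Pad 19x19 to 32x32 (next power of 2).

Standard algorithm: 19^3 = 6859 multiplications
Strassen's algorithm: 7^(log2(32)) = 7^5 = 16807 multiplications
Difference: 6859 - 16807 = -9948 (Strassen uses MORE here due to padding overhead — for small or just-over-power-of-2 n, padding can outweigh the per-level savings)

Standard: 6859 multiplications (19^3). Strassen: 16807 multiplications (7^5, after padding to 32x32). Strassen reduces 8 recursive multiplications to 7 at each level.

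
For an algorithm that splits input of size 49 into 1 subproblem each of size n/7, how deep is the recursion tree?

For divide and conquer with division factor 7:

Problem sizes at each level:
Level 0: 49
Level 1: 7
Level 2: 1

The root is level 0 and the size-1 base case is level 2 (the tree spans levels 0 through 2, i.e. 3 levels counting the root), so the depth is the number of divisions: log_7(49) = 2

The recursion tree depth is log_7(49) = 2. At each level, the problem size is divided by 7, so it takes 2 divisions to reduce to a base case of size 1. The algorithm makes 1 recursive call at each level.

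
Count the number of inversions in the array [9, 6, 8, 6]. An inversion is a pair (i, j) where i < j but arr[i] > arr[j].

Finding inversions in [9, 6, 8, 6]:

(0, 1): arr[0]=9 > arr[1]=6
(0, 2): arr[0]=9 > arr[2]=8
(0, 3): arr[0]=9 > arr[3]=6
(2, 3): arr[2]=8 > arr[3]=6

Total inversions: 4

The array has 4 inversion(s): (0,1), (0,2), (0,3), (2,3). Each pair (i,j) satisfies i < j and arr[i] > arr[j].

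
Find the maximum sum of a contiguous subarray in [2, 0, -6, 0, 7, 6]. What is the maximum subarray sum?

Using Kadane's algorithm on [2, 0, -6, 0, 7, 6]:

Scanning through the array:
Position 1 (value 0): max_ending_here = 2, max_so_far = 2
Position 2 (value -6): max_ending_here = -4, max_so_far = 2
Position 3 (value 0): max_ending_here = 0, max_so_far = 2
Position 4 (value 7): max_ending_here = 7, max_so_far = 7
Position 5 (value 6): max_ending_here = 13, max_so_far = 13

Maximum subarray: [0, 7, 6]
Maximum sum: 13

The maximum subarray is [0, 7, 6] with sum 13. This subarray runs from index 3 to index 5.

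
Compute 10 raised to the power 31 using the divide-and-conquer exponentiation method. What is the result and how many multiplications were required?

Computing 10^31 by squaring (build up from 10^1; each line after the first costs one multiplication):

10^1 = 10
10^2 = (10^1)^2 = 10^2 = 100
10^3 = 10 * 10^2 = 10 * 100 = 1000
10^6 = (10^3)^2 = 1000^2 = 1000000
10^7 = 10 * 10^6 = 10 * 1000000 = 10000000
10^14 = (10^7)^2 = 10000000^2 = 100000000000000
10^15 = 10 * 10^14 = 10 * 100000000000000 = 1000000000000000
10^30 = (10^15)^2 = 1000000000000000^2 = 1000000000000000000000000000000
10^31 = 10 * 10^30 = 10 * 1000000000000000000000000000000 = 10000000000000000000000000000000

Result: 10000000000000000000000000000000
Multiplications needed: 8 (8 lines after 10^1)

10^31 = 10000000000000000000000000000000. Using exponentiation by squaring, this requires 8 multiplications. The key idea: if the exponent is even, square the half-power; if odd, multiply by the base once.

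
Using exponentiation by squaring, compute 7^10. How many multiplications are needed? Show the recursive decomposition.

Computing 7^10 by squaring (build up from 7^1; each line after the first costs one multiplication):

7^1 = 7
7^2 = (7^1)^2 = 7^2 = 49
7^4 = (7^2)^2 = 49^2 = 2401
7^5 = 7 * 7^4 = 7 * 2401 = 16807
7^10 = (7^5)^2 = 16807^2 = 282475249

Result: 282475249
Multiplications needed: 4 (4 lines after 7^1)

7^10 = 282475249. Using exponentiation by squaring, this requires 4 multiplications. The key idea: if the exponent is even, square the half-power; if odd, multiply by the base once.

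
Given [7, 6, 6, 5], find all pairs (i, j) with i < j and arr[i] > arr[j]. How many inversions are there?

Finding inversions in [7, 6, 6, 5]:

(0, 1): arr[0]=7 > arr[1]=6
(0, 2): arr[0]=7 > arr[2]=6
(0, 3): arr[0]=7 > arr[3]=5
(1, 3): arr[1]=6 > arr[3]=5
(2, 3): arr[2]=6 > arr[3]=5

Total inversions: 5

The array has 5 inversion(s): (0,1), (0,2), (0,3), (1,3), (2,3). Each pair (i,j) satisfies i < j and arr[i] > arr[j].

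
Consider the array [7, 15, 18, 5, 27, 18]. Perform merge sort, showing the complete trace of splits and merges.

Merge sort trace:

Split: [7, 15, 18, 5, 27, 18] -> [7, 15, 18] and [5, 27, 18]
  Split: [7, 15, 18] -> [7] and [15, 18]
    Split: [15, 18] -> [15] and [18]
    Merge: [15] + [18] -> [15, 18]
  Merge: [7] + [15, 18] -> [7, 15, 18]
  Split: [5, 27, 18] -> [5] and [27, 18]
    Split: [27, 18] -> [27] and [18]
    Merge: [27] + [18] -> [18, 27]
  Merge: [5] + [18, 27] -> [5, 18, 27]
Merge: [7, 15, 18] + [5, 18, 27] -> [5, 7, 15, 18, 18, 27]

Final sorted array: [5, 7, 15, 18, 18, 27]

The merge sort proceeds by recursively splitting the array and merging sorted halves.
After all merges, the sorted array is [5, 7, 15, 18, 18, 27].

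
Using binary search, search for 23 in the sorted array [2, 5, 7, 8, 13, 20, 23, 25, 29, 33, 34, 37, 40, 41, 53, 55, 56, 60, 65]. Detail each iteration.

Binary search for 23 in [2, 5, 7, 8, 13, 20, 23, 25, 29, 33, 34, 37, 40, 41, 53, 55, 56, 60, 65]:

lo=0, hi=18, mid=9, arr[mid]=33 -> 33 > 23, search left half
lo=0, hi=8, mid=4, arr[mid]=13 -> 13 < 23, search right half
lo=5, hi=8, mid=6, arr[mid]=23 -> Found target at index 6!

Binary search finds 23 at index 6 after 3 comparisons. The search repeatedly halves the search space by comparing with the middle element.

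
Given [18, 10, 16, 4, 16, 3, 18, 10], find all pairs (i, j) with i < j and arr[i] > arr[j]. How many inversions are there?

Finding inversions in [18, 10, 16, 4, 16, 3, 18, 10]:

(0, 1): arr[0]=18 > arr[1]=10
(0, 2): arr[0]=18 > arr[2]=16
(0, 3): arr[0]=18 > arr[3]=4
(0, 4): arr[0]=18 > arr[4]=16
(0, 5): arr[0]=18 > arr[5]=3
(0, 7): arr[0]=18 > arr[7]=10
(1, 3): arr[1]=10 > arr[3]=4
(1, 5): arr[1]=10 > arr[5]=3
(2, 3): arr[2]=16 > arr[3]=4
(2, 5): arr[2]=16 > arr[5]=3
(2, 7): arr[2]=16 > arr[7]=10
(3, 5): arr[3]=4 > arr[5]=3
(4, 5): arr[4]=16 > arr[5]=3
(4, 7): arr[4]=16 > arr[7]=10
(6, 7): arr[6]=18 > arr[7]=10

Total inversions: 15

The array has 15 inversion(s): (0,1), (0,2), (0,3), (0,4), (0,5), (0,7), (1,3), (1,5), (2,3), (2,5), (2,7), (3,5), (4,5), (4,7), (6,7). Each pair (i,j) satisfies i < j and arr[i] > arr[j].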